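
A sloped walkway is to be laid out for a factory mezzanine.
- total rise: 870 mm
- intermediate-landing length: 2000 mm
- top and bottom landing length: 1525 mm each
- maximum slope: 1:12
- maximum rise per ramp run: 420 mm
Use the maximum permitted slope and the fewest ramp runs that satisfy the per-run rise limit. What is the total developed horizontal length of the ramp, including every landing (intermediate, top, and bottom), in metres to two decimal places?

At most 420 each: 870/420 = 2.07, giving 3 ramp runs. That means 2 intermediate landings.
Horizontal run for 870 mm of rise at 1:12 is 870 × 12 = 10440 mm.
Intermediate landings: 2 × 2000 = 4000 mm.
Top and bottom landings: 2 × 1525 = 3050 mm.
Total = 10440 + 4000 + 3050 = 17490 mm.
= 17.49 m.

17.49 m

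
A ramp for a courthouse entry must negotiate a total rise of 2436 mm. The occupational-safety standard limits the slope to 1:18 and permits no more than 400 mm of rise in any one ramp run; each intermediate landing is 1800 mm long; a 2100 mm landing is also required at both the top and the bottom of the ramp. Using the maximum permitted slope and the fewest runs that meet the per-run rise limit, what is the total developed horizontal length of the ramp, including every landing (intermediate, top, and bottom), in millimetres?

At most 400 each: 2436/400 = 6.09, giving 7 ramp runs. That means 6 intermediate landings.
Horizontal run for 2436 mm of rise at 1:18 is 2436 × 18 = 43848 mm.
Intermediate landings: 6 × 1800 = 10800 mm.
Top and bottom landings: 2 × 2100 = 4200 mm.
Total = 43848 + 10800 + 4200 = 58848 mm.

58848 mm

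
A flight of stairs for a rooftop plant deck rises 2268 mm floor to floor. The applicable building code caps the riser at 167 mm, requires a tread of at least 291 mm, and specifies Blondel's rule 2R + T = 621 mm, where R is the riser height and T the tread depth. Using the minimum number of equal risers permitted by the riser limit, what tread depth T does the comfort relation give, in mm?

⌈2268/167⌉ = 14 risers.
R = 2268 ÷ 14 = 162 mm.
T = 621 − 2·162 = 297 mm, which satisfies the 291 mm minimum.

297 mm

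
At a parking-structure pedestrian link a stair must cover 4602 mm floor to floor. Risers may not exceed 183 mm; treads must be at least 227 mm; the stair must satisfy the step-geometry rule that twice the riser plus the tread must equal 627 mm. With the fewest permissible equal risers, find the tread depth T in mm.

⌈4602/183⌉ = 26 risers.
R = 4602 ÷ 26 = 177 mm.
From 2R + T = 627: T = 627 − 354 = 273 mm.

273 mm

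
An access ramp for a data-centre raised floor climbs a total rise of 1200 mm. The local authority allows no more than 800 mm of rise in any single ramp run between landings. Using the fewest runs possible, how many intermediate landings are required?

1 intermediate landings

1200 / 800 = 1.500 → round up to 2 ramp runs.
2 runs are separated by 1 intermediate landings.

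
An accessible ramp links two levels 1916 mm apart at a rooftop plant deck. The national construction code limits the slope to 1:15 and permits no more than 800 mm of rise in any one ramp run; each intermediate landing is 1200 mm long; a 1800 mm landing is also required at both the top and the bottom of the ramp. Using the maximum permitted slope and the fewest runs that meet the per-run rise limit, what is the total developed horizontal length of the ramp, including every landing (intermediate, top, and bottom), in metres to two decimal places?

34.74 m

⌈1916/800⌉ = 3 ramp runs. That means 2 intermediate landings.
Horizontal run for 1916 mm of rise at 1:15 is 1916 × 15 = 28740 mm.
Intermediate landings: 2 × 1200 = 2400 mm.
Top and bottom landings: 2 × 1800 = 3600 mm.
Total = 28740 + 2400 + 3600 = 34740 mm.
= 34.74 m.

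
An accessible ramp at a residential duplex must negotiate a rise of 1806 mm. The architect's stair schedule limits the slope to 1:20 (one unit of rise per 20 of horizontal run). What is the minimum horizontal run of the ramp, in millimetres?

36120 mm

At 1:20 the run is 20 × 1806 = 36120 mm.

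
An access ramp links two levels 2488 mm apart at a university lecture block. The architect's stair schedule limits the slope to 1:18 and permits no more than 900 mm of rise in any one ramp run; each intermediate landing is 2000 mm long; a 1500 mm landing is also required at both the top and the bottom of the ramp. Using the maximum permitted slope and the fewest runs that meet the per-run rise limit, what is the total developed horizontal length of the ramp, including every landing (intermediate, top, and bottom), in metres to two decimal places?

51.78 m

2488 / 900 = 2.764 → round up to 3 ramp runs. That means 2 intermediate landings.
Ramp run (horizontal) at 1:18: 2488 × 18 = 44784 mm.
2 intermediate landings contribute 2 × 2000 = 4000 mm.
Top and bottom landings: 2 × 1500 = 3000 mm.
Total = 44784 + 4000 + 3000 = 51784 mm.
= 51.78 m.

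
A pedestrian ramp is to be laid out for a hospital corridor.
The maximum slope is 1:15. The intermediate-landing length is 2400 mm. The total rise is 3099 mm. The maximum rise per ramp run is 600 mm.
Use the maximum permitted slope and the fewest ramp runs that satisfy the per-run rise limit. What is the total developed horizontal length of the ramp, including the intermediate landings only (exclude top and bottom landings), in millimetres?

3099 / 600 = 5.17, so 6 ramp runs are needed. That means 5 intermediate landings.
Horizontal run for 3099 mm of rise at 1:15 is 3099 × 15 = 46485 mm.
Intermediate landings: 5 × 2400 = 12000 mm.
Total developed length = 46485 + 12000 = 58485 mm.

58485 mm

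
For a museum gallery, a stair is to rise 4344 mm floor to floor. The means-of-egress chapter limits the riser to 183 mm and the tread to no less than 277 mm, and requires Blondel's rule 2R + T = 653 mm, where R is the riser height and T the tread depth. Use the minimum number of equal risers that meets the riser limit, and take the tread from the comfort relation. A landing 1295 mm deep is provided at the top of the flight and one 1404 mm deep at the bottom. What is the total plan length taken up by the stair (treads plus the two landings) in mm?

4344 / 183 = 23.74, so 24 risers are needed.
R = 4344 ÷ 24 = 181 mm.
From 2R + T = 653: T = 653 − 362 = 291 mm.
Going = (24 − 1) × 291 = 6693 mm.
Add landings: 6693 + 1295 + 1404 = 9392 mm.

9392 mm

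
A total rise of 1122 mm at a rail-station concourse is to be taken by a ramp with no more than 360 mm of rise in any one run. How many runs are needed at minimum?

At most 360 each: 1122/360 = 3.12, giving 4 ramp runs.

4 runs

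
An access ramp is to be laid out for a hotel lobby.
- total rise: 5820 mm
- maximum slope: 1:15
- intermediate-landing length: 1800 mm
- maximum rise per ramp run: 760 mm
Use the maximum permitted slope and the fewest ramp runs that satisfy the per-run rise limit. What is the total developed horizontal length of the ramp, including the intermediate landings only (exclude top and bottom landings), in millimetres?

At most 760 each: 5820/760 = 7.66, giving 8 ramp runs. That means 7 intermediate landings.
Ramp run (horizontal) at 1:15: 5820 × 15 = 87300 mm.
7 intermediate landings contribute 7 × 1800 = 12600 mm.
Developed length = 87300 + 12600 = 99900 mm.

99900 mm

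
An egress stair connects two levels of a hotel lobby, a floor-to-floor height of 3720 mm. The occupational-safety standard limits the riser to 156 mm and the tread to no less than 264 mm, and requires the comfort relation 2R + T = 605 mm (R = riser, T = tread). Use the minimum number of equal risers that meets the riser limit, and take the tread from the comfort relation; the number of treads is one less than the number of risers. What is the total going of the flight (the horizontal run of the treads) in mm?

6785 mm

3720 / 156 = 23.846 → round up to 24 risers.
R = 3720 ÷ 24 = 155 mm.
T = 605 − 2·155 = 295 mm, which satisfies the 264 mm minimum.
24 risers give 23 treads; going = 23 × 295 = 6785 mm.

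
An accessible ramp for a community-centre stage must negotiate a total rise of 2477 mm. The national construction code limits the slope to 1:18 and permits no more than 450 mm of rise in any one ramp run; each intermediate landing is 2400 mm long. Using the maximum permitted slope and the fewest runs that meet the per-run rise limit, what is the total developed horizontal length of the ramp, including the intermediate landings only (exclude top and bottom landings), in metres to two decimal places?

2477 / 450 = 5.50, so 6 ramp runs are needed. That means 5 intermediate landings.
Ramp run (horizontal) at 1:18: 2477 × 18 = 44586 mm.
5 intermediate landings contribute 5 × 2400 = 12000 mm.
Developed length = 44586 + 12000 = 56586 mm.
= 56.59 m.

56.59 m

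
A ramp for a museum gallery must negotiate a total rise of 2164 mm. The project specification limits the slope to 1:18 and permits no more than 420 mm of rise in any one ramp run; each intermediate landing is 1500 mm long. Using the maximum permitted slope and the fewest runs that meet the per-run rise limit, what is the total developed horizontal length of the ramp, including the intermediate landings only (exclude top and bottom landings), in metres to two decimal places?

At most 420 each: 2164/420 = 5.15, giving 6 ramp runs. That means 5 intermediate landings.
Ramp run (horizontal) at 1:18: 2164 × 18 = 38952 mm.
5 intermediate landings contribute 5 × 1500 = 7500 mm.
Total developed length = 38952 + 7500 = 46452 mm.
= 46.45 m.

46.45 m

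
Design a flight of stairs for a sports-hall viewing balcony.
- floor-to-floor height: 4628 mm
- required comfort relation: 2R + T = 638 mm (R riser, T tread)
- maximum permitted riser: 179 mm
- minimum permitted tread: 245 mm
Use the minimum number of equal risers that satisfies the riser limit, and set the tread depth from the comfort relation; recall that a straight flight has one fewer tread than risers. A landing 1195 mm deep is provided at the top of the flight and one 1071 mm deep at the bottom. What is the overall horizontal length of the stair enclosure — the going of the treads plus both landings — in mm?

9316 mm

⌈4628/179⌉ = 26 risers.
R = 4628 ÷ 26 = 178 mm.
From 2R + T = 638: T = 638 − 356 = 282 mm.
Treads = 26 − 1 = 25; going = 25 × 282 = 7050 mm.
Add landings: 7050 + 1195 + 1071 = 9316 mm.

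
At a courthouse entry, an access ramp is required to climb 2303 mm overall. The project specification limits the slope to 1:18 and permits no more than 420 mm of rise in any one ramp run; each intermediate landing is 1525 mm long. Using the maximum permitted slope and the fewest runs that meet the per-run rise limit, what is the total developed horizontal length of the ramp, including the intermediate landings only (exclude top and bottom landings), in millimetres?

⌈2303/420⌉ = 6 ramp runs. That means 5 intermediate landings.
Horizontal run for 2303 mm of rise at 1:18 is 2303 × 18 = 41454 mm.
5 intermediate landings contribute 5 × 1525 = 7625 mm.
Developed length = 41454 + 7625 = 49079 mm.

49079 mm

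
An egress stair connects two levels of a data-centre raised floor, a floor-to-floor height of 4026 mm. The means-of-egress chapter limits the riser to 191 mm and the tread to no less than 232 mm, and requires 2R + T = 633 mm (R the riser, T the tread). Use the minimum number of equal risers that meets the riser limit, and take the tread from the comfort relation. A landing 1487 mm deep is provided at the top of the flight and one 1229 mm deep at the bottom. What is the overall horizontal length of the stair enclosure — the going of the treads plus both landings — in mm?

8323 mm

⌈4026/191⌉ = 22 risers.
Riser R = 4026 / 22 = 183 mm, within the 191 mm limit.
Tread T = 633 − 2 × 183 = 267 mm (≥ 232 mm).
Treads = 22 − 1 = 21; going = 21 × 267 = 5607 mm.
Enclosure = 5607 + 1487 + 1229 = 8323 mm.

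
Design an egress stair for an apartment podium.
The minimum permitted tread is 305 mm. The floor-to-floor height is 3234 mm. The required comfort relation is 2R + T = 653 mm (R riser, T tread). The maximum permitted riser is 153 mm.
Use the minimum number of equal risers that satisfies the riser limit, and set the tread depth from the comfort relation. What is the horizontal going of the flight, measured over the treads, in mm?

7539 mm

3234 / 153 = 21.14, so 22 risers are needed.
Riser R = 3234 / 22 = 147 mm, within the 153 mm limit.
T = 653 − 2·147 = 359 mm, which satisfies the 305 mm minimum.
Treads = 22 − 1 = 21; going = 21 × 359 = 7539 mm.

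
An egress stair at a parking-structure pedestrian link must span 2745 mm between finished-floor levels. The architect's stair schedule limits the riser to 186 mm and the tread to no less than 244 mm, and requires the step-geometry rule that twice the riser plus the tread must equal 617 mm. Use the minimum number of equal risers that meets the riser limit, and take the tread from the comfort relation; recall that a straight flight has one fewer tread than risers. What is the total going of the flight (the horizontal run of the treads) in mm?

2745 / 186 = 14.758 → round up to 15 risers.
R = 2745 ÷ 15 = 183 mm.
Tread T = 617 − 2 × 183 = 251 mm (≥ 244 mm).
Going = (15 − 1) × 251 = 3514 mm.

3514 mm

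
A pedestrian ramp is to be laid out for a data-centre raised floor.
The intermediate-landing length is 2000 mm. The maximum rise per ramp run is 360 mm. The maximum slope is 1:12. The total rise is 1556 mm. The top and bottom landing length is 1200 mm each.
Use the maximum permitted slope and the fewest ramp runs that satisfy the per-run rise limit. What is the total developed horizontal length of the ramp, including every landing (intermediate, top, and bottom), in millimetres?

At most 360 each: 1556/360 = 4.32, giving 5 ramp runs. That means 4 intermediate landings.
Ramp run (horizontal) at 1:12: 1556 × 12 = 18672 mm.
4 intermediate landings contribute 4 × 2000 = 8000 mm.
Top and bottom landings: 2 × 1200 = 2400 mm.
Total = 18672 + 8000 + 2400 = 29072 mm.

29072 mm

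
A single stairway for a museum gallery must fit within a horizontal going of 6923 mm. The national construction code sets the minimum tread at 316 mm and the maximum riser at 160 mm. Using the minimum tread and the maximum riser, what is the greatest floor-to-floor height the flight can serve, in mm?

3520 mm

6923 / 316 = 21.91, so 21 treads fit.
Risers = treads + 1 = 22.
Maximum height = 22 × 160 = 3520 mm.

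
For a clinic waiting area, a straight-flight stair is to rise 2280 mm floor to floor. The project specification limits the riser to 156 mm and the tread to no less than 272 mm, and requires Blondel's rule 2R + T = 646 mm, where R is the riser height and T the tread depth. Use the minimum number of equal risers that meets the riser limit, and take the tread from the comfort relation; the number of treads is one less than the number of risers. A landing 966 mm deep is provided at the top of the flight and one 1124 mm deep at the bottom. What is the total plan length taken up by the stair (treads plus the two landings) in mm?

6878 mm

2280 / 156 = 14.615 → round up to 15 risers.
R = 2280 ÷ 15 = 152 mm.
From 2R + T = 646: T = 646 − 304 = 342 mm.
Treads = 15 − 1 = 14; going = 14 × 342 = 4788 mm.
Add landings: 4788 + 966 + 1124 = 6878 mm.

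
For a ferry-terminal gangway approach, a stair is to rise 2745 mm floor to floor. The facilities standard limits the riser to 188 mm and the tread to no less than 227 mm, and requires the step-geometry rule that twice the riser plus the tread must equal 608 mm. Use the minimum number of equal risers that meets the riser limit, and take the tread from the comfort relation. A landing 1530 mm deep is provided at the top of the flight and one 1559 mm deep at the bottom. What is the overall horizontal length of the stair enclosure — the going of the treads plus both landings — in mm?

2745 / 188 = 14.601 → round up to 15 risers.
Each riser is 2745/15 = 183 mm (≤ 188 mm).
Tread T = 608 − 2 × 183 = 242 mm (≥ 227 mm).
Going = (15 − 1) × 242 = 3388 mm.
Enclosure = 3388 + 1530 + 1559 = 6477 mm.

6477 mm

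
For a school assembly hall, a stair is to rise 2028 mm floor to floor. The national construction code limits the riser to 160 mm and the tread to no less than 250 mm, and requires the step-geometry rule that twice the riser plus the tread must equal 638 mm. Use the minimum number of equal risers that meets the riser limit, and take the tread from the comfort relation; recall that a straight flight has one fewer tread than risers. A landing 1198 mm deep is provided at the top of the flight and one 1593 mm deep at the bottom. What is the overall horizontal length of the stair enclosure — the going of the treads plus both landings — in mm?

6703 mm

At most 160 each: 2028/160 = 12.68, giving 13 risers.
Riser R = 2028 / 13 = 156 mm, within the 160 mm limit.
Tread T = 638 − 2 × 156 = 326 mm (≥ 250 mm).
Treads = 13 − 1 = 12; going = 12 × 326 = 3912 mm.
Enclosure = 3912 + 1198 + 1593 = 6703 mm.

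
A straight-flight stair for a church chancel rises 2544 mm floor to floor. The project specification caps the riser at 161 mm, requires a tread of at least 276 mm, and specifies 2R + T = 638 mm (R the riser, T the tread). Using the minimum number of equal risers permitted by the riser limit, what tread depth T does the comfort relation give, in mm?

⌈2544/161⌉ = 16 risers.
Each riser is 2544/16 = 159 mm (≤ 161 mm).
Tread T = 638 − 2 × 159 = 320 mm (≥ 276 mm).

320 mm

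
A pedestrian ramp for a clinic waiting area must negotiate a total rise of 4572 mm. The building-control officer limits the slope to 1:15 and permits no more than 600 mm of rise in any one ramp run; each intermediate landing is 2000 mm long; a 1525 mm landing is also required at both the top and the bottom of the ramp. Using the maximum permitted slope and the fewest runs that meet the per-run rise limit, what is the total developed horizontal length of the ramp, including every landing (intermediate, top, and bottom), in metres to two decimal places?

4572 / 600 = 7.620 → round up to 8 ramp runs. That means 7 intermediate landings.
Horizontal run for 4572 mm of rise at 1:15 is 4572 × 15 = 68580 mm.
Intermediate landings: 7 × 2000 = 14000 mm.
Top and bottom landings: 2 × 1525 = 3050 mm.
Total = 68580 + 14000 + 3050 = 85630 mm.
= 85.63 m.

85.63 m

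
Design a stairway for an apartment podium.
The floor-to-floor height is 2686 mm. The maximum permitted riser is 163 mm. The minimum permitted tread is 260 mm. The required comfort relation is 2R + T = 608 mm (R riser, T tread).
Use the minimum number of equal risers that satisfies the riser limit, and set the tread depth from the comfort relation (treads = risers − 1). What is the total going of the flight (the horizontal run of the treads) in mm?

4672 mm

2686 / 163 = 16.48, so 17 risers are needed.
Each riser is 2686/17 = 158 mm (≤ 163 mm).
From 2R + T = 608: T = 608 − 316 = 292 mm.
Treads = 17 − 1 = 16; going = 16 × 292 = 4672 mm.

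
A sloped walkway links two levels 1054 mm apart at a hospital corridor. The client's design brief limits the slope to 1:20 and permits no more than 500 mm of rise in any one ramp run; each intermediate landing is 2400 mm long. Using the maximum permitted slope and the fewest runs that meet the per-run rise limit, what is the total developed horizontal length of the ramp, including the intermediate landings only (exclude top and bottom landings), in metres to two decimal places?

1054 / 500 = 2.108 → round up to 3 ramp runs. That means 2 intermediate landings.
Ramp run (horizontal) at 1:20: 1054 × 20 = 21080 mm.
2 intermediate landings contribute 2 × 2400 = 4800 mm.
Total developed length = 21080 + 4800 = 25880 mm.
= 25.88 m.

25.88 m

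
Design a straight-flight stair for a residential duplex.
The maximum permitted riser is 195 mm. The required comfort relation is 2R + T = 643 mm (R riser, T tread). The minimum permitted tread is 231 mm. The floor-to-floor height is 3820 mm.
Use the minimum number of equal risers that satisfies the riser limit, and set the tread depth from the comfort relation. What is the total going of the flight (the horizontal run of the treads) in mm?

At most 195 each: 3820/195 = 19.59, giving 20 risers.
Each riser is 3820/20 = 191 mm (≤ 195 mm).
Tread T = 643 − 2 × 191 = 261 mm (≥ 231 mm).
Going = (20 − 1) × 261 = 4959 mm.

4959 mm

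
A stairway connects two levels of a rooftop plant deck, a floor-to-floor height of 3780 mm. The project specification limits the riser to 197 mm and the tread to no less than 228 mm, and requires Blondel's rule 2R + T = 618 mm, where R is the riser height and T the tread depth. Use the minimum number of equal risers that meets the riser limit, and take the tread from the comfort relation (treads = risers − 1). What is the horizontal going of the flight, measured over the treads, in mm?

3780 / 197 = 19.19, so 20 risers are needed.
Riser R = 3780 / 20 = 189 mm, within the 197 mm limit.
T = 618 − 2·189 = 240 mm, which satisfies the 228 mm minimum.
20 risers give 19 treads; going = 19 × 240 = 4560 mm.

4560 mm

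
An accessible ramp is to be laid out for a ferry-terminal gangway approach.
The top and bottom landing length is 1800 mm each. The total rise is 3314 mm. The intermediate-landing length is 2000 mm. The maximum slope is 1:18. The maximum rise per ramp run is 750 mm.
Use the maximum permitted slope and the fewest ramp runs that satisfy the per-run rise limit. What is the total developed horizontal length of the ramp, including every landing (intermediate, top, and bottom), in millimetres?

71252 mm

3314 / 750 = 4.419 → round up to 5 ramp runs. That means 4 intermediate landings.
Ramp run (horizontal) at 1:18: 3314 × 18 = 59652 mm.
4 intermediate landings contribute 4 × 2000 = 8000 mm.
Top and bottom landings: 2 × 1800 = 3600 mm.
Total = 59652 + 8000 + 3600 = 71252 mm.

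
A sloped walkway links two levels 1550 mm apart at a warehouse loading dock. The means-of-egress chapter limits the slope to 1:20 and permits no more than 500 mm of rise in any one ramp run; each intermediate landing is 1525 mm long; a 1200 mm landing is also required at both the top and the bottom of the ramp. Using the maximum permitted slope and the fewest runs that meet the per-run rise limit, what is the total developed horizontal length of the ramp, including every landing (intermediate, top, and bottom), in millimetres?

37975 mm

At most 500 each: 1550/500 = 3.10, giving 4 ramp runs. That means 3 intermediate landings.
Ramp run (horizontal) at 1:20: 1550 × 20 = 31000 mm.
Intermediate landings: 3 × 1525 = 4575 mm.
Top and bottom landings: 2 × 1200 = 2400 mm.
Total = 31000 + 4575 + 2400 = 37975 mm.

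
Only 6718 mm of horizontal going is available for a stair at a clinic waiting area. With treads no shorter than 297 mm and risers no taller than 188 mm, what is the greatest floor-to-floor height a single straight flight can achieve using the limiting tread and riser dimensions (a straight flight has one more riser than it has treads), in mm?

4324 mm

Treads that fit: ⌊6718 / 297⌋ = 22.
Risers = treads + 1 = 23.
Maximum height = 23 × 188 = 4324 mm.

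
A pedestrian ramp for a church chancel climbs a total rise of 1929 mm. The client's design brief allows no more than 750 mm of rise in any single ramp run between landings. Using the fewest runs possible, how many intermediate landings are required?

1929 / 750 = 2.572 → round up to 3 ramp runs.
3 runs are separated by 2 intermediate landings.

2 intermediate landings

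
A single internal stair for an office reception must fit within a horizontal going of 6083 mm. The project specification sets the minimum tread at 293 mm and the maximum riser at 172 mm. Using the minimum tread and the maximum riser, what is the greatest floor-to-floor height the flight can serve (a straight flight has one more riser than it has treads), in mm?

3612 mm

Treads that fit: ⌊6083 / 293⌋ = 20.
Risers = treads + 1 = 21.
Maximum height = 21 × 172 = 3612 mm.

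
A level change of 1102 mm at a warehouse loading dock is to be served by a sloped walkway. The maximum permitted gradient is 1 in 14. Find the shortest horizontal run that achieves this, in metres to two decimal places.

15.43 m

Run = rise × 14 = 1102 × 14 = 15428 mm.
15428 mm = 15.43 m.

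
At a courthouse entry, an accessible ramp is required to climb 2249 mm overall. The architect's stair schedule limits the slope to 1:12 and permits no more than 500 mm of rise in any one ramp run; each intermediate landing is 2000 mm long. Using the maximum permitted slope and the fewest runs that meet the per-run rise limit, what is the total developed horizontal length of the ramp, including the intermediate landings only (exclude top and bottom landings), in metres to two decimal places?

⌈2249/500⌉ = 5 ramp runs. That means 4 intermediate landings.
Ramp run (horizontal) at 1:12: 2249 × 12 = 26988 mm.
Intermediate landings: 4 × 2000 = 8000 mm.
Developed length = 26988 + 8000 = 34988 mm.
= 34.99 m.

34.99 m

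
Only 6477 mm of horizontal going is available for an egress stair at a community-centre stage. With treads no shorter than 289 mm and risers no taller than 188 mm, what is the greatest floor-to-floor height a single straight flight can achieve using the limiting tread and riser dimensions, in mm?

6477 / 289 = 22.41, so 22 treads fit.
Risers = treads + 1 = 23.
Maximum height = 23 × 188 = 4324 mm.

4324 mm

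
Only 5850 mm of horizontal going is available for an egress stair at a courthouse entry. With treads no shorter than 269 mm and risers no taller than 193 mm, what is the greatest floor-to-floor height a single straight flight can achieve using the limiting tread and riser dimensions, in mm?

Treads that fit: ⌊5850 / 269⌋ = 21.
Risers = treads + 1 = 22.
Maximum height = 22 × 193 = 4246 mm.

4246 mm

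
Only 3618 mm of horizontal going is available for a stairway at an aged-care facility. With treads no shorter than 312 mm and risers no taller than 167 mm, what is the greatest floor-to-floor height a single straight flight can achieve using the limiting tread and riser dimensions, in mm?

2004 mm

Treads that fit: ⌊3618 / 312⌋ = 11.
Risers = treads + 1 = 12.
Maximum height = 12 × 167 = 2004 mm.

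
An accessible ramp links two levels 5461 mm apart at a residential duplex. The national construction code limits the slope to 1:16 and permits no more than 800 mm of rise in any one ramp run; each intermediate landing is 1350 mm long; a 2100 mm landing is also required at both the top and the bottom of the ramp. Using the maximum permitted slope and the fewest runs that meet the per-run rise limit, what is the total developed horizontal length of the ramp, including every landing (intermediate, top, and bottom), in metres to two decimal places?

99.68 m

⌈5461/800⌉ = 7 ramp runs. That means 6 intermediate landings.
Ramp run (horizontal) at 1:16: 5461 × 16 = 87376 mm.
6 intermediate landings contribute 6 × 1350 = 8100 mm.
Top and bottom landings: 2 × 2100 = 4200 mm.
Total = 87376 + 8100 + 4200 = 99676 mm.
= 99.68 m.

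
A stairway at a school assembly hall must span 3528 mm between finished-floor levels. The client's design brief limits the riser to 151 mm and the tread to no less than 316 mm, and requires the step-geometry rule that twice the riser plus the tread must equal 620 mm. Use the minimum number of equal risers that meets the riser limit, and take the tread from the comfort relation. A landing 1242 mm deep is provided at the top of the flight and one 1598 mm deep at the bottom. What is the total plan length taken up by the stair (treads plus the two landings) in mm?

3528 / 151 = 23.36, so 24 risers are needed.
Riser R = 3528 / 24 = 147 mm, within the 151 mm limit.
T = 620 − 2·147 = 326 mm, which satisfies the 316 mm minimum.
Treads = 24 − 1 = 23; going = 23 × 326 = 7498 mm.
Enclosure = 7498 + 1242 + 1598 = 10338 mm.

10338 mm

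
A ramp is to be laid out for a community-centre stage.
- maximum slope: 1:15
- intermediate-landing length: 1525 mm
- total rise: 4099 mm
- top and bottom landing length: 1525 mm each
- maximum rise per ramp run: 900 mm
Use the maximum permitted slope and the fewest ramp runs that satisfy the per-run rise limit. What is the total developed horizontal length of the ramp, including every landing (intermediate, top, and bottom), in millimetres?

At most 900 each: 4099/900 = 4.55, giving 5 ramp runs. That means 4 intermediate landings.
Horizontal run for 4099 mm of rise at 1:15 is 4099 × 15 = 61485 mm.
4 intermediate landings contribute 4 × 1525 = 6100 mm.
Top and bottom landings: 2 × 1525 = 3050 mm.
Total = 61485 + 6100 + 3050 = 70635 mm.

70635 mm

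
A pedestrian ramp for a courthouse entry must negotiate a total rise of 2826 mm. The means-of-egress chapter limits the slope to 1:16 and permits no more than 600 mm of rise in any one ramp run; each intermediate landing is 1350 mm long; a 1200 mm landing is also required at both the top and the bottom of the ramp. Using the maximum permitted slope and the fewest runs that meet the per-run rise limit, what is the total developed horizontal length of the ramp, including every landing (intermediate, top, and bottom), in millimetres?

53016 mm

2826 / 600 = 4.71, so 5 ramp runs are needed. That means 4 intermediate landings.
Horizontal run for 2826 mm of rise at 1:16 is 2826 × 16 = 45216 mm.
Intermediate landings: 4 × 1350 = 5400 mm.
Top and bottom landings: 2 × 1200 = 2400 mm.
Total = 45216 + 5400 + 2400 = 53016 mm.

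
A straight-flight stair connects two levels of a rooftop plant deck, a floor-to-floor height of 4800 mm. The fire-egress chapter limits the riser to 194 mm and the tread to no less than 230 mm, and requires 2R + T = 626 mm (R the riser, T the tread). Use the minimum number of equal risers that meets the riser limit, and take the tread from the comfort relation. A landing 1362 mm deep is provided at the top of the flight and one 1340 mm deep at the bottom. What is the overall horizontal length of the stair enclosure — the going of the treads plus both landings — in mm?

8510 mm

4800 / 194 = 24.74, so 25 risers are needed.
Each riser is 4800/25 = 192 mm (≤ 194 mm).
T = 626 − 2·192 = 242 mm, which satisfies the 230 mm minimum.
Going = (25 − 1) × 242 = 5808 mm.
Enclosure = 5808 + 1362 + 1340 = 8510 mm.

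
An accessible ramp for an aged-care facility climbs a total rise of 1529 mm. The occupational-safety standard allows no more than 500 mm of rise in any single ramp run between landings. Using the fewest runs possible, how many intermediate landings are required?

1529 / 500 = 3.06, so 4 ramp runs are needed.
4 runs are separated by 3 intermediate landings.

3 intermediate landings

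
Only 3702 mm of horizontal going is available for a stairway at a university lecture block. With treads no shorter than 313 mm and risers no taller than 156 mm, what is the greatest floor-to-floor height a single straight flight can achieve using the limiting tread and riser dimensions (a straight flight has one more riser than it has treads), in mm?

Treads that fit: ⌊3702 / 313⌋ = 11.
Risers = treads + 1 = 12.
Maximum height = 12 × 156 = 1872 mm.

1872 mm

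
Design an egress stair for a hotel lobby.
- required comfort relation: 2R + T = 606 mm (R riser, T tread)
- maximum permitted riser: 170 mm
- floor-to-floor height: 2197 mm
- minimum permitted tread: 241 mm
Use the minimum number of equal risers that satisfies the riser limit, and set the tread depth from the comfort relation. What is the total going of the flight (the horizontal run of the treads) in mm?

3216 mm

⌈2197/170⌉ = 13 risers.
Riser R = 2197 / 13 = 169 mm, within the 170 mm limit.
T = 606 − 2·169 = 268 mm, which satisfies the 241 mm minimum.
Going = (13 − 1) × 268 = 3216 mm.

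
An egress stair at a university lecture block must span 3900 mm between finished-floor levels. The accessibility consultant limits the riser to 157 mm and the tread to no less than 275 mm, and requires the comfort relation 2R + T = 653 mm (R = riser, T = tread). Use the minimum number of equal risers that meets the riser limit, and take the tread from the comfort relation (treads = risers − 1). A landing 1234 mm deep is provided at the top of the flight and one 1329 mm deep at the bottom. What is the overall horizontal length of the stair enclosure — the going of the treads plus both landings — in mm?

3900 / 157 = 24.841 → round up to 25 risers.
Each riser is 3900/25 = 156 mm (≤ 157 mm).
T = 653 − 2·156 = 341 mm, which satisfies the 275 mm minimum.
Treads = 25 − 1 = 24; going = 24 × 341 = 8184 mm.
Add landings: 8184 + 1234 + 1329 = 10747 mm.

10747 mm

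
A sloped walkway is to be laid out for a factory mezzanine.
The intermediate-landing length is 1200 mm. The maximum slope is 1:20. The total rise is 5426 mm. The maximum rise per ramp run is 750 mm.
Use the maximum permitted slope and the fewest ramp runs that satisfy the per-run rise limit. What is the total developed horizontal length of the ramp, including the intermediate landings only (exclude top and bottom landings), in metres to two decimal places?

116.92 m

⌈5426/750⌉ = 8 ramp runs. That means 7 intermediate landings.
Horizontal run for 5426 mm of rise at 1:20 is 5426 × 20 = 108520 mm.
Intermediate landings: 7 × 1200 = 8400 mm.
Total developed length = 108520 + 8400 = 116920 mm.
= 116.92 m.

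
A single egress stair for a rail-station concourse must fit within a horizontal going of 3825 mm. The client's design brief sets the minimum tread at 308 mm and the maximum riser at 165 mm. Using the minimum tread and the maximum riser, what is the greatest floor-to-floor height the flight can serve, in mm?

Treads that fit: ⌊3825 / 308⌋ = 12.
Risers = treads + 1 = 13.
Maximum height = 13 × 165 = 2145 mm.

2145 mm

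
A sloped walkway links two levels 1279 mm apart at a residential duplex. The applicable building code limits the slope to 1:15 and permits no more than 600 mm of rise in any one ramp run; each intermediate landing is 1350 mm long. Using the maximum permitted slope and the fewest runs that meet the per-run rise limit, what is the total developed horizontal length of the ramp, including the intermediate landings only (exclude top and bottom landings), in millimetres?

⌈1279/600⌉ = 3 ramp runs. That means 2 intermediate landings.
Horizontal run for 1279 mm of rise at 1:15 is 1279 × 15 = 19185 mm.
Intermediate landings: 2 × 1350 = 2700 mm.
Developed length = 19185 + 2700 = 21885 mm.

21885 mm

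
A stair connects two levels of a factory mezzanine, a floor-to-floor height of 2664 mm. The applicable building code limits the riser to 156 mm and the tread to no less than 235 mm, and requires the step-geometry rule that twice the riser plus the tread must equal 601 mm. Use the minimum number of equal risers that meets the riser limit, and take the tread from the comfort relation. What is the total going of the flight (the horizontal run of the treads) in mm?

5185 mm

2664 / 156 = 17.08, so 18 risers are needed.
Riser R = 2664 / 18 = 148 mm, within the 156 mm limit.
From 2R + T = 601: T = 601 − 296 = 305 mm.
18 risers give 17 treads; going = 17 × 305 = 5185 mm.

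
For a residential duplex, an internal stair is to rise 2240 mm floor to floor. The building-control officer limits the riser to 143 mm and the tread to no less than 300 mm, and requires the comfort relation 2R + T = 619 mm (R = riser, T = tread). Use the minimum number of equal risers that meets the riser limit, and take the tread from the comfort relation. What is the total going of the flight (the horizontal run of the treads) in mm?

5085 mm

⌈2240/143⌉ = 16 risers.
Riser R = 2240 / 16 = 140 mm, within the 143 mm limit.
Tread T = 619 − 2 × 140 = 339 mm (≥ 300 mm).
16 risers give 15 treads; going = 15 × 339 = 5085 mm.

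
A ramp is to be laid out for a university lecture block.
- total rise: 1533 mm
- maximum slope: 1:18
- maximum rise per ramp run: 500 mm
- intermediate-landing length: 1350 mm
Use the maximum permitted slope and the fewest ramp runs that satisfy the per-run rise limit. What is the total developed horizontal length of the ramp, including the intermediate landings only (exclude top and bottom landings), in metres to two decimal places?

31.64 m

At most 500 each: 1533/500 = 3.07, giving 4 ramp runs. That means 3 intermediate landings.
Horizontal run for 1533 mm of rise at 1:18 is 1533 × 18 = 27594 mm.
Intermediate landings: 3 × 1350 = 4050 mm.
Total developed length = 27594 + 4050 = 31644 mm.
= 31.64 m.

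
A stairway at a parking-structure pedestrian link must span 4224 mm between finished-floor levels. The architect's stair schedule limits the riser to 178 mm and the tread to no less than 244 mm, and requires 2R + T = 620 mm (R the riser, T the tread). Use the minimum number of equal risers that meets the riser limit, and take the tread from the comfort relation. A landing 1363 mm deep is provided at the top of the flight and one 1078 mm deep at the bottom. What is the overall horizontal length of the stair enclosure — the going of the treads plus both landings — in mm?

8605 mm

At most 178 each: 4224/178 = 23.73, giving 24 risers.
R = 4224 ÷ 24 = 176 mm.
T = 620 − 2·176 = 268 mm, which satisfies the 244 mm minimum.
Going = (24 − 1) × 268 = 6164 mm.
Add landings: 6164 + 1363 + 1078 = 8605 mm.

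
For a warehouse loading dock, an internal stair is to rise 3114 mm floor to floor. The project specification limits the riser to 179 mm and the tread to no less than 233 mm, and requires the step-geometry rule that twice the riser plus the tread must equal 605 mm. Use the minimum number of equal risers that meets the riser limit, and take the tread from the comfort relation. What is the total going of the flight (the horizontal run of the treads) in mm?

⌈3114/179⌉ = 18 risers.
Each riser is 3114/18 = 173 mm (≤ 179 mm).
Tread T = 605 − 2 × 173 = 259 mm (≥ 233 mm).
Going = (18 − 1) × 259 = 4403 mm.

4403 mm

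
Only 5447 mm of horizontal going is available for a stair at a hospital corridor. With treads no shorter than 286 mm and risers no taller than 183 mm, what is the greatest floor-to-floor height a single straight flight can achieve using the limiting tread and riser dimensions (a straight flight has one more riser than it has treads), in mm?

Treads that fit: ⌊5447 / 286⌋ = 19.
Risers = treads + 1 = 20.
Maximum height = 20 × 183 = 3660 mm.

3660 mm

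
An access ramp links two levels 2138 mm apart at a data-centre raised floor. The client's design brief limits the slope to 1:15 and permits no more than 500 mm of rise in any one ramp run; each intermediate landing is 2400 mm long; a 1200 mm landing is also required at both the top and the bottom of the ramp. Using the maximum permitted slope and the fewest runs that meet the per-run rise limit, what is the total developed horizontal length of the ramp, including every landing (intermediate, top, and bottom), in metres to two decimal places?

2138 / 500 = 4.276 → round up to 5 ramp runs. That means 4 intermediate landings.
Horizontal run for 2138 mm of rise at 1:15 is 2138 × 15 = 32070 mm.
4 intermediate landings contribute 4 × 2400 = 9600 mm.
Top and bottom landings: 2 × 1200 = 2400 mm.
Total = 32070 + 9600 + 2400 = 44070 mm.
= 44.07 m.

44.07 m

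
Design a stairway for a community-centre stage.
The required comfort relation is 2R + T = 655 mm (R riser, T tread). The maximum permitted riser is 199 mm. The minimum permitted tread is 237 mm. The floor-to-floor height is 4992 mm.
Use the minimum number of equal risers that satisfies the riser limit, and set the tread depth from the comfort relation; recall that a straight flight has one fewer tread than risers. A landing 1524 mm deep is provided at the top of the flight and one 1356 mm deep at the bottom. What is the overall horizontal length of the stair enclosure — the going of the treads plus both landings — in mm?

4992 / 199 = 25.09, so 26 risers are needed.
Each riser is 4992/26 = 192 mm (≤ 199 mm).
From 2R + T = 655: T = 655 − 384 = 271 mm.
Treads = 26 − 1 = 25; going = 25 × 271 = 6775 mm.
Enclosure = 6775 + 1524 + 1356 = 9655 mm.

9655 mm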